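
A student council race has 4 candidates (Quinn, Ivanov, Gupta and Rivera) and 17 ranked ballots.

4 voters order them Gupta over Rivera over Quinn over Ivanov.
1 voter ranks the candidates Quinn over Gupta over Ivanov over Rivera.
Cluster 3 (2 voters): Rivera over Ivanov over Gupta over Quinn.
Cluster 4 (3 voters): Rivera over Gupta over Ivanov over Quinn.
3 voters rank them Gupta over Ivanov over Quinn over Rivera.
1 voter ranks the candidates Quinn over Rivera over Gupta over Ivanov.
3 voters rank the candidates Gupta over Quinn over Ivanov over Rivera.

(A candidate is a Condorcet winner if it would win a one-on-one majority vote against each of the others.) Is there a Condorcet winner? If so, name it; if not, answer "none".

Gupta

Head-to-head results (17 voters):
Quinn–Ivanov: Quinn 9–8.
Quinn vs Gupta: Gupta, 15–2.
Quinn–Rivera: Rivera 9–8.
Ivanov vs Gupta: Gupta wins 15–2.
Ivanov–Rivera: Rivera 10–7.
Gupta vs Rivera: Gupta wins 11–6.
Gupta wins every pairwise contest, so Gupta is the Condorcet winner.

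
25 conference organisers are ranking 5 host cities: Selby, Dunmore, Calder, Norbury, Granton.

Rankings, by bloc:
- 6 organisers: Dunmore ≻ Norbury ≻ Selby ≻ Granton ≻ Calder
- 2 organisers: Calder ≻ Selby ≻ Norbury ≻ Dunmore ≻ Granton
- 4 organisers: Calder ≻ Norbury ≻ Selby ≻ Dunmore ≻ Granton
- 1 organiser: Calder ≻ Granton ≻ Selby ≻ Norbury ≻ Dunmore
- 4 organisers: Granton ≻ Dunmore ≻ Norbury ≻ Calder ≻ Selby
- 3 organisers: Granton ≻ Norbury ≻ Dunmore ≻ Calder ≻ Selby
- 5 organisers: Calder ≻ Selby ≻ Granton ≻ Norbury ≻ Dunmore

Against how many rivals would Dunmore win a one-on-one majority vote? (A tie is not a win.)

2

Dunmore against each rival (25 organisers):
Dunmore vs Selby: 13 to 12, Dunmore.
Dunmore vs Calder: 6+4+3 = 13 for Dunmore, 12 for Calder — Dunmore by 13–12.
Dunmore vs Norbury: Dunmore is ranked higher on 6+4 = 10 ballots, Norbury on 15. Norbury wins 15–10.
Dunmore vs Granton: Dunmore preferred on 6+2+4 = 12 ballots; Granton wins 13–12.
Dunmore beats Selby, Calder; loses to Norbury, Granton — 2 pairwise wins.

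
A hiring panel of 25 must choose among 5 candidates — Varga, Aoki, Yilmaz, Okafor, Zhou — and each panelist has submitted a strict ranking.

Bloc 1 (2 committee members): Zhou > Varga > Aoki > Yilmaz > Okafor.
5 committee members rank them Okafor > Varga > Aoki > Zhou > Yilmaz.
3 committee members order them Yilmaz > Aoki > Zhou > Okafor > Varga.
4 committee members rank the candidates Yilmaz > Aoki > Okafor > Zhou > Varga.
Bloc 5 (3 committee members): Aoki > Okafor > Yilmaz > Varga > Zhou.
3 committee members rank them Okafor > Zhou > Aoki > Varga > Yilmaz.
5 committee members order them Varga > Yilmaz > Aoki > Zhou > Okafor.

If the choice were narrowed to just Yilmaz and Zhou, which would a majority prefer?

Yilmaz

Ballots ranking Yilmaz above Zhou: 3 + 4 + 3 + 5 = 15.
Ballots ranking Zhou above Yilmaz: 25 − 15 = 10.
Yilmaz wins the head-to-head 15–10.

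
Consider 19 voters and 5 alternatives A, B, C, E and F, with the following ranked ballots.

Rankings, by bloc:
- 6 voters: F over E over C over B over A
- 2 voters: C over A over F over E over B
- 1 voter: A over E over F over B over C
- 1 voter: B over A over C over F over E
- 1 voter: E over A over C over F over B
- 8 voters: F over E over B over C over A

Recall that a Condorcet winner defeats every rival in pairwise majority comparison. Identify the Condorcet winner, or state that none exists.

Pairwise majorities:
A vs B: B, 15–4.
A–C: C 16–3.
A vs E: A is ranked higher on 2+1+1 = 4 ballots, E on 15. E wins 15–4.
A vs F: 2+1+1+1 = 5 for A, 14 for F — F by 14–5.
B vs C: B wins 10–9.
B vs E: 1 to 18, E.
B vs F: F, 18–1.
C vs E: C is ranked higher on 2+1 = 3 ballots, E on 16. E wins 16–3.
C vs F: F wins 15–4.
E vs F: E is ranked higher on 1+1 = 2 ballots, F on 17. F wins 17–2.
F beats each of A, B, C, E — F is the Condorcet winner.

F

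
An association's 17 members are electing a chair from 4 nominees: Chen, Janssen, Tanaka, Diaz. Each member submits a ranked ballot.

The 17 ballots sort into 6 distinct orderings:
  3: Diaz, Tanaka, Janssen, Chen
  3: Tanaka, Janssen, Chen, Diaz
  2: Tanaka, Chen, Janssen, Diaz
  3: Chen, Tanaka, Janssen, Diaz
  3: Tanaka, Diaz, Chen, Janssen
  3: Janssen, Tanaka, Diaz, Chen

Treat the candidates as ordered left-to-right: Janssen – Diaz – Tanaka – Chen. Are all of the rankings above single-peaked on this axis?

no

Axis positions: Janssen=1, Diaz=2, Tanaka=3, Chen=4.
Faction 1 (peak Diaz at position 2): ranking walks positions 2-3-1-4, expanding outward from the peak — single-peaked.
Faction 2: ranking walks positions 3-1-4-2; Janssen is ranked above Diaz even though Diaz lies between Janssen and the peak Tanaka on the axis — preferences dip and rise again. Not single-peaked.
Faction 3: ranking walks positions 3-4-1-2; Janssen is ranked above Diaz even though Diaz lies between Janssen and the peak Tanaka on the axis — preferences dip and rise again. Not single-peaked.
Faction 4: ranking walks positions 4-3-1-2; Janssen is ranked above Diaz even though Diaz lies between Janssen and the peak Chen on the axis — preferences dip and rise again. Not single-peaked.
Faction 5 (peak Tanaka at position 3): ranking walks positions 3-2-4-1, expanding outward from the peak — single-peaked.
Faction 6: ranking walks positions 1-3-2-4; Tanaka is ranked above Diaz even though Diaz lies between Tanaka and the peak Janssen on the axis — preferences dip and rise again. Not single-peaked.
Faction 2 violates single-peakedness, so the profile is not single-peaked on this axis.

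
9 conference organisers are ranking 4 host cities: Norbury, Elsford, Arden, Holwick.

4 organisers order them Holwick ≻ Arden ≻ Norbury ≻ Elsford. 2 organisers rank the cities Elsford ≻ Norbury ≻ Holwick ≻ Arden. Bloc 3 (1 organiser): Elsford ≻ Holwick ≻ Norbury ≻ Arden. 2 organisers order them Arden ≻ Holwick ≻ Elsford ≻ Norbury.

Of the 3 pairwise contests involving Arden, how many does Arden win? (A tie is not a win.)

Arden against each rival (9 organisers):
Arden vs Norbury: Arden preferred on 4+2 = 6 ballots; Arden wins 6–3.
Arden vs Elsford: Arden, 6–3.
Arden vs Holwick: 2 for Arden, 7 for Holwick — Holwick by 7–2.
Arden beats Norbury, Elsford; loses to Holwick — 2 pairwise wins.

2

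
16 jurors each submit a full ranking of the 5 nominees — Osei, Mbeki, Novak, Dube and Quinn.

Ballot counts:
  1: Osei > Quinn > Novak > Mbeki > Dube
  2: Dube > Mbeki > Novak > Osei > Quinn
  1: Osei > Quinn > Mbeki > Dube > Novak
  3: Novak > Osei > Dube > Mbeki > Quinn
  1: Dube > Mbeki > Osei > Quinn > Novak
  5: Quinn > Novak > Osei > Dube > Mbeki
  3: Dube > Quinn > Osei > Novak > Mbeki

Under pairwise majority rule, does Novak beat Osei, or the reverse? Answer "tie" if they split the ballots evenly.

Ballots ranking Novak above Osei: 2 + 3 + 5 = 10.
Ballots ranking Osei above Novak: 16 − 10 = 6.
Novak wins the head-to-head 10–6.

Novak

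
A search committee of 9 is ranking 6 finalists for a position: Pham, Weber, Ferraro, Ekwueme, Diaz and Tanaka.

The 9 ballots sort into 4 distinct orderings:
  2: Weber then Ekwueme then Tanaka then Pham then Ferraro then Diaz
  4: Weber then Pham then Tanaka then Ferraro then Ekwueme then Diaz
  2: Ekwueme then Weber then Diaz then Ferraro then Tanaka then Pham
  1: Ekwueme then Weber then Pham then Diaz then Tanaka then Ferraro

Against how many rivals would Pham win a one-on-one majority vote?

Pham against each rival (9 committee members):
Pham vs Weber: 0 for Pham, 9 for Weber — Weber by 9–0.
Pham vs Ferraro: Pham wins 7–2.
Pham–Ekwueme: Ekwueme 5–4.
Pham vs Diaz: 2+4+1 = 7 for Pham, 2 for Diaz — Pham by 7–2.
Pham vs Tanaka: Pham preferred on 4+1 = 5 ballots; Pham wins 5–4.
Pham beats Ferraro, Diaz, Tanaka; loses to Weber, Ekwueme — 3 pairwise wins.

3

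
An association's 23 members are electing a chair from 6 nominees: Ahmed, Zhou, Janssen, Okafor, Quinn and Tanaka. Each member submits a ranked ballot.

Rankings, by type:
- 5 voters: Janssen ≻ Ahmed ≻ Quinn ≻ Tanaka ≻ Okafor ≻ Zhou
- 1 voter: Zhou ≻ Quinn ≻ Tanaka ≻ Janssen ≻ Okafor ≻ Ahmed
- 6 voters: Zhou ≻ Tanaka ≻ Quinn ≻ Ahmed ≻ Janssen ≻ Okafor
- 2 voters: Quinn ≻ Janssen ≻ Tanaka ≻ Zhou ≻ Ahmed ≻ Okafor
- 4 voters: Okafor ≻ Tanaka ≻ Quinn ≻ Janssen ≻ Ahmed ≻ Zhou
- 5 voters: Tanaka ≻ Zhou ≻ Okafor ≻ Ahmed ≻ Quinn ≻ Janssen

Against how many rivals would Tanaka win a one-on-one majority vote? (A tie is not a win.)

5

Tanaka against each rival (23 voters):
Tanaka vs Ahmed: Tanaka is ranked higher on 1+6+2+4+5 = 18 ballots, Ahmed on 5. Tanaka wins 18–5.
Tanaka vs Zhou: 5+2+4+5 = 16 for Tanaka, 7 for Zhou — Tanaka by 16–7.
Tanaka vs Janssen: Tanaka preferred on 1+6+4+5 = 16 ballots; Tanaka wins 16–7.
Tanaka vs Okafor: Tanaka preferred on 5+1+6+2+5 = 19 ballots; Tanaka wins 19–4.
Tanaka vs Quinn: Tanaka wins 15–8.
Tanaka beats Ahmed, Zhou, Janssen, Okafor, Quinn — 5 pairwise wins.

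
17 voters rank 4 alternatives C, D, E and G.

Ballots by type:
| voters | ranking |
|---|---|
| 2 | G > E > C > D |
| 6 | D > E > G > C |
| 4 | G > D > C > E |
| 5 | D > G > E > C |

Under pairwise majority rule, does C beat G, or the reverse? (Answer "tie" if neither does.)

No ballot ranks C above G: 0.
Ballots ranking G above C: 17 − 0 = 17.
G wins the head-to-head 17–0.

G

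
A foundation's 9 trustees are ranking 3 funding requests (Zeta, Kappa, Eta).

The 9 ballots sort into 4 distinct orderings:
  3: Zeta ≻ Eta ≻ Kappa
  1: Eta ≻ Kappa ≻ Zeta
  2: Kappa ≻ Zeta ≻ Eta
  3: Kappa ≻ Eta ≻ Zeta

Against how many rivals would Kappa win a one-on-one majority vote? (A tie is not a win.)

2

Kappa against each rival (9 reviewers):
Kappa vs Zeta: Kappa preferred on 1+2+3 = 6 ballots; Kappa wins 6–3.
Kappa–Eta: Kappa 5–4.
Kappa beats Zeta, Eta — 2 pairwise wins.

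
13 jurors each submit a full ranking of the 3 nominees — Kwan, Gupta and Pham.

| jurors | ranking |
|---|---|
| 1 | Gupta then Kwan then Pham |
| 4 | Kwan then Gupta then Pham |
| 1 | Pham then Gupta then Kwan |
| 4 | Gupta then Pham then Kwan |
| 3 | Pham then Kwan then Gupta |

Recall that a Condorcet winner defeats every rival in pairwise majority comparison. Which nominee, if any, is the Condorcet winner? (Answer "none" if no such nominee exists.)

Check each pair by majority over 13 ballots:
Kwan vs Gupta: 4+3 = 7 for Kwan, 6 for Gupta — Kwan by 7–6.
Kwan–Pham: Pham 8–5.
Gupta vs Pham: Gupta is ranked higher on 1+4+4 = 9 ballots, Pham on 4. Gupta wins 9–4.
No nominee is unbeaten: Kwan loses to Pham; Gupta loses to Kwan; Pham loses to Gupta. In particular Kwan > Gupta > Pham > Kwan is a majority cycle — no Condorcet winner exists.

none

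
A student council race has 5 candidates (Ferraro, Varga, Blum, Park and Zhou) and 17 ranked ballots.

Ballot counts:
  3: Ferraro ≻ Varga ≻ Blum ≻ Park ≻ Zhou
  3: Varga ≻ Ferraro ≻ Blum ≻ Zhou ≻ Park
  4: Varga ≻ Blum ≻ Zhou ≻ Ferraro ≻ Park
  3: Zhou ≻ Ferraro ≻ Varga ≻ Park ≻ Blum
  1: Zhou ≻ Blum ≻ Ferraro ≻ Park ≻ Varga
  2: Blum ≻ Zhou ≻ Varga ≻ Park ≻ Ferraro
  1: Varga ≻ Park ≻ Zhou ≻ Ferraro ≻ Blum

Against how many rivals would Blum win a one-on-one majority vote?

Blum against each rival (17 voters):
Blum–Ferraro: Ferraro 10–7.
Blum vs Varga: Varga wins 14–3.
Blum vs Park: Blum, 13–4.
Blum–Zhou: Blum 12–5.
Blum beats Park, Zhou; loses to Ferraro, Varga — 2 pairwise wins.

2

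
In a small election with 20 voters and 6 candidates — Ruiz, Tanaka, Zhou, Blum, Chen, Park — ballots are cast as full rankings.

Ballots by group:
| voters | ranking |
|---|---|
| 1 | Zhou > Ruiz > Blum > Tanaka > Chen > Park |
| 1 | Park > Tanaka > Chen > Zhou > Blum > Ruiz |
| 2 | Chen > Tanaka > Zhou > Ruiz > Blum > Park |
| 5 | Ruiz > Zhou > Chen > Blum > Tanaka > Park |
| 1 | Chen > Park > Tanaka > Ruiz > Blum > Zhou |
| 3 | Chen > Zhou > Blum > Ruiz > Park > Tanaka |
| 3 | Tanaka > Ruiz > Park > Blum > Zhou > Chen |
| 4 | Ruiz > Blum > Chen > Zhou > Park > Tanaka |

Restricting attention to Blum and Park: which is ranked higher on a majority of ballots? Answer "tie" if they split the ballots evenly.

Ballots ranking Blum above Park: 1 + 2 + 5 + 3 + 4 = 15.
Ballots ranking Park above Blum: 20 − 15 = 5.
Blum wins the head-to-head 15–5.

Blum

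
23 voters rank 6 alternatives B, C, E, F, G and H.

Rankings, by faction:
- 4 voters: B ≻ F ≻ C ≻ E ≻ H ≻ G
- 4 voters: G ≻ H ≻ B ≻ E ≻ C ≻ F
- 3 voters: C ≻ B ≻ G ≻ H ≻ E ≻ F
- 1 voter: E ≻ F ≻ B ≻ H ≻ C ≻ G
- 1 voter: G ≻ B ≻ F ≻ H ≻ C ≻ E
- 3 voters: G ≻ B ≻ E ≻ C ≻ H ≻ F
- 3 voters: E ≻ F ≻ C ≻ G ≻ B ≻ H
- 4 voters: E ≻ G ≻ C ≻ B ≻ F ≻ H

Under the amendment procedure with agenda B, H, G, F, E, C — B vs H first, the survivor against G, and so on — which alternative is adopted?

E

Round 1: B vs H — 19–4, B advances.
Round 2: B vs G — 8–15, G advances.
Round 3: G vs F — 15–8, G advances.
Round 4: G vs E — 11–12, E advances.
Round 5: E vs C — 15–8, E advances.
The agenda winner is E.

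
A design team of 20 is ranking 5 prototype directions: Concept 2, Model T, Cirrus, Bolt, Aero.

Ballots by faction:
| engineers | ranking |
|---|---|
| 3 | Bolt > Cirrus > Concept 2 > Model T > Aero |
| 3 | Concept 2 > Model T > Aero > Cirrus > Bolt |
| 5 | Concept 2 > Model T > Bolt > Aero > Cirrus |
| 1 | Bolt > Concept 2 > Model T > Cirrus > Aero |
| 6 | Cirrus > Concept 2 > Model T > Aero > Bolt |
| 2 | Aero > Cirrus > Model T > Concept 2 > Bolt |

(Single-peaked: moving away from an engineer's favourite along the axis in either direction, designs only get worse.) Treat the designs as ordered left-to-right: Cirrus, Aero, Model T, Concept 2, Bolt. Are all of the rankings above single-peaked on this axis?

Axis positions: Cirrus=1, Aero=2, Model T=3, Concept 2=4, Bolt=5.
Faction 1: ranking walks positions 5-1-4-3-2; Cirrus is ranked above Concept 2 even though Concept 2 lies between Cirrus and the peak Bolt on the axis — preferences dip and rise again. Not single-peaked.
Faction 2 (peak Concept 2 at position 4): ranking walks positions 4-3-2-1-5, expanding outward from the peak — single-peaked.
Faction 3 (peak Concept 2 at position 4): ranking walks positions 4-3-5-2-1, expanding outward from the peak — single-peaked.
Faction 4: ranking walks positions 5-4-3-1-2; Cirrus is ranked above Aero even though Aero lies between Cirrus and the peak Bolt on the axis — preferences dip and rise again. Not single-peaked.
Faction 5: ranking walks positions 1-4-3-2-5; Concept 2 is ranked above Aero even though Aero lies between Concept 2 and the peak Cirrus on the axis — preferences dip and rise again. Not single-peaked.
Faction 6 (peak Aero at position 2): ranking walks positions 2-1-3-4-5, expanding outward from the peak — single-peaked.
Faction 1 violates single-peakedness, so the profile is not single-peaked on this axis.

no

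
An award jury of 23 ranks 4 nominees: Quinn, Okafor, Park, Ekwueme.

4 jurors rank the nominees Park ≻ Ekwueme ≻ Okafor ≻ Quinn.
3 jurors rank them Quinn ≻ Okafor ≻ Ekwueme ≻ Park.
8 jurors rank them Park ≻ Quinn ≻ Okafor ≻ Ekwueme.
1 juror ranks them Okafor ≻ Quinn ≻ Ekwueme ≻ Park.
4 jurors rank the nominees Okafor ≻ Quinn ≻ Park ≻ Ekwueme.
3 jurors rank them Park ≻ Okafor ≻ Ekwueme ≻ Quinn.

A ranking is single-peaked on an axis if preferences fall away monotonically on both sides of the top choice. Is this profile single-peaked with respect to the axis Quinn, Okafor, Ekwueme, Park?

Axis positions: Quinn=1, Okafor=2, Ekwueme=3, Park=4.
Cluster 1 (peak Park at position 4): ranking walks positions 4-3-2-1, expanding outward from the peak — single-peaked.
Cluster 2 (peak Quinn at position 1): ranking walks positions 1-2-3-4, expanding outward from the peak — single-peaked.
Cluster 3: ranking walks positions 4-1-2-3; Quinn is ranked above Ekwueme even though Ekwueme lies between Quinn and the peak Park on the axis — preferences dip and rise again. Not single-peaked.
Cluster 4 (peak Okafor at position 2): ranking walks positions 2-1-3-4, expanding outward from the peak — single-peaked.
Cluster 5: ranking walks positions 2-1-4-3; Park is ranked above Ekwueme even though Ekwueme lies between Park and the peak Okafor on the axis — preferences dip and rise again. Not single-peaked.
Cluster 6: ranking walks positions 4-2-3-1; Okafor is ranked above Ekwueme even though Ekwueme lies between Okafor and the peak Park on the axis — preferences dip and rise again. Not single-peaked.
Cluster 3 violates single-peakedness, so the profile is not single-peaked on this axis.

no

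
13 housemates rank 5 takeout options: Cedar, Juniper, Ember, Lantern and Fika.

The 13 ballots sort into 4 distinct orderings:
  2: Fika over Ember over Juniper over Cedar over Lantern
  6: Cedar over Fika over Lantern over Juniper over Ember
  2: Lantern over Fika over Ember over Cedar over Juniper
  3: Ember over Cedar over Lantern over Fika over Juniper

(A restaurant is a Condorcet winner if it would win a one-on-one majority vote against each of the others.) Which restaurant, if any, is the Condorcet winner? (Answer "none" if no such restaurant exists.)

Check each pair by majority over 13 ballots:
Cedar vs Juniper: Cedar, 11–2.
Cedar–Ember: Ember 7–6.
Cedar vs Lantern: Cedar, 11–2.
Cedar vs Fika: Cedar, 9–4.
Juniper vs Ember: Ember wins 7–6.
Juniper vs Lantern: Lantern, 11–2.
Juniper–Fika: Fika 13–0.
Ember vs Lantern: Lantern wins 8–5.
Ember vs Fika: Fika wins 10–3.
Lantern–Fika: Fika 8–5.
No restaurant is unbeaten: Cedar loses to Ember; Juniper loses to Cedar; Ember loses to Lantern; Lantern loses to Cedar; Fika loses to Cedar. In particular Cedar → Lantern → Ember → Cedar is a majority cycle — no Condorcet winner exists.

none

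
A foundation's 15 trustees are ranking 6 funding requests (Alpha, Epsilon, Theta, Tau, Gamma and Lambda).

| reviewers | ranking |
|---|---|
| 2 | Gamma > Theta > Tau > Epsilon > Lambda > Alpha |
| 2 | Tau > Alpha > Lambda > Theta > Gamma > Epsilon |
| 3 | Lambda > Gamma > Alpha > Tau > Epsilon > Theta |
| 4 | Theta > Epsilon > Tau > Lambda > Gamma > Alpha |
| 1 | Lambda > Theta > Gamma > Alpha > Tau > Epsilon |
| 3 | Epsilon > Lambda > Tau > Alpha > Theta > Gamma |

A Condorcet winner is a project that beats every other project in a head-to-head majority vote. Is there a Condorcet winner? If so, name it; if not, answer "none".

Tau

Check each pair by majority over 15 ballots:
Alpha–Epsilon: Epsilon 9–6.
Alpha vs Theta: Alpha preferred on 2+3+3 = 8 ballots; Alpha wins 8–7.
Alpha–Tau: Tau 11–4.
Alpha vs Gamma: Gamma, 10–5.
Alpha vs Lambda: Lambda, 13–2.
Epsilon vs Theta: Epsilon preferred on 3+3 = 6 ballots; Theta wins 9–6.
Epsilon vs Tau: 4+3 = 7 for Epsilon, 8 for Tau — Tau by 8–7.
Epsilon vs Gamma: Gamma, 8–7.
Epsilon vs Lambda: Epsilon, 9–6.
Theta–Tau: Tau 8–7.
Theta vs Gamma: Theta preferred on 2+4+1+3 = 10 ballots; Theta wins 10–5.
Theta vs Lambda: Theta is ranked higher on 2+4 = 6 ballots, Lambda on 9. Lambda wins 9–6.
Tau vs Gamma: Tau wins 9–6.
Tau–Lambda: Tau 8–7.
Gamma vs Lambda: Lambda wins 13–2.
Only Tau has no losses; Tau is the Condorcet winner.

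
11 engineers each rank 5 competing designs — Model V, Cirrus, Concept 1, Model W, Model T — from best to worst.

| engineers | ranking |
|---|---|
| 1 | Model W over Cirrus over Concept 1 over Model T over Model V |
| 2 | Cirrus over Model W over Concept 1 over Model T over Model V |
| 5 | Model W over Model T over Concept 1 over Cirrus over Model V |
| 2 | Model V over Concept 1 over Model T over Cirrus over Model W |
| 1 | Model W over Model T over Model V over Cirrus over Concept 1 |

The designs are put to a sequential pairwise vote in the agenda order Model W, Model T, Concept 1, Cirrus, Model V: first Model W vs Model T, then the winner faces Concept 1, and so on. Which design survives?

Model W

Round 1: Model W vs Model T — 9–2, Model W advances.
Round 2: Model W vs Concept 1 — 9–2, Model W advances.
Round 3: Model W vs Cirrus — 7–4, Model W advances.
Round 4: Model W vs Model V — 9–2, Model W advances.
The agenda winner is Model W.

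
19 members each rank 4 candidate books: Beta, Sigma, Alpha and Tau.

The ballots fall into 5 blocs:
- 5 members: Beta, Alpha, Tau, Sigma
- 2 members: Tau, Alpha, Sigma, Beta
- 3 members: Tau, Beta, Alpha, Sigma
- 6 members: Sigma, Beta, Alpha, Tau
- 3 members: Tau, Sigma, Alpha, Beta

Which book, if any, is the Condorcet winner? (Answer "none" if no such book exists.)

Head-to-head results (19 members):
Beta–Sigma: Sigma 11–8.
Beta vs Alpha: Beta wins 14–5.
Beta vs Tau: Beta wins 11–8.
Sigma–Alpha: Alpha 10–9.
Sigma vs Tau: Tau, 13–6.
Alpha vs Tau: Alpha wins 11–8.
Every book loses at least once (Beta loses to Sigma; Sigma loses to Alpha; Alpha loses to Beta; Tau loses to Beta). The majority relation contains the cycle Beta beats Alpha beats Sigma beats Beta, so there is no Condorcet winner.

none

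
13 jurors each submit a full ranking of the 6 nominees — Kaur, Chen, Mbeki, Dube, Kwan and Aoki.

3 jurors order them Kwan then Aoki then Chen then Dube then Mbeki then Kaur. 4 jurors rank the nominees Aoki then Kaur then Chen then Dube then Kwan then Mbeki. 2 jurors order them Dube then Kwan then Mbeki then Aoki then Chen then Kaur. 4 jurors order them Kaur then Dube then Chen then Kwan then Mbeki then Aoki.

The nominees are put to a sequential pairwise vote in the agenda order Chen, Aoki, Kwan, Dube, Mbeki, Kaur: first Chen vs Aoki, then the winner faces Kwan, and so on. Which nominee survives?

Round 1: Chen vs Aoki — 4–9, Aoki advances.
Round 2: Aoki vs Kwan — 4–9, Kwan advances.
Round 3: Kwan vs Dube — 3–10, Dube advances.
Round 4: Dube vs Mbeki — 13–0, Dube advances.
Round 5: Dube vs Kaur — 5–8, Kaur advances.
Kaur survives the agenda.

Kaur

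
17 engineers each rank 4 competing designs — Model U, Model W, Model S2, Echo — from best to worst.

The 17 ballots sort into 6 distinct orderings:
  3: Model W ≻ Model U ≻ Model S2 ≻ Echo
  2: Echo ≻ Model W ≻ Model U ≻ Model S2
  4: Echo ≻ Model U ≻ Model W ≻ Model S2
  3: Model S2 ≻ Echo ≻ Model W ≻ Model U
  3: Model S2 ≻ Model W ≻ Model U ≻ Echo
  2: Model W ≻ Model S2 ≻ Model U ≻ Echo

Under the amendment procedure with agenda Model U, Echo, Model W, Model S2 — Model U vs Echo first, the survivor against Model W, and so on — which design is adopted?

Model S2

Round 1: Model U vs Echo — 8–9, Echo advances.
Round 2: Echo vs Model W — 9–8, Echo advances.
Round 3: Echo vs Model S2 — 6–11, Model S2 advances.
The agenda winner is Model S2.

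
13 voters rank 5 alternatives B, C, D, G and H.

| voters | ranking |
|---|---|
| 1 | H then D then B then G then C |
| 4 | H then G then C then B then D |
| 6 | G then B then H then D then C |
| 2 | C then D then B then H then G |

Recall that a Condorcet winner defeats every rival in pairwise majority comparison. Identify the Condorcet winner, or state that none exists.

Head-to-head results (13 voters):
B vs C: B wins 7–6.
B vs D: 4+6 = 10 for B, 3 for D — B by 10–3.
B vs G: G wins 10–3.
B–H: B 8–5.
C vs D: C is ranked higher on 4+2 = 6 ballots, D on 7. D wins 7–6.
C vs G: G, 11–2.
C vs H: C preferred on 2 ballots; H wins 11–2.
D vs G: D preferred on 1+2 = 3 ballots; G wins 10–3.
D vs H: 2 for D, 11 for H — H by 11–2.
G–H: H 7–6.
No alternative is unbeaten: B loses to G; C loses to B; D loses to B; G loses to H; H loses to B. In particular B beats H beats G beats B is a majority cycle — no Condorcet winner exists.

none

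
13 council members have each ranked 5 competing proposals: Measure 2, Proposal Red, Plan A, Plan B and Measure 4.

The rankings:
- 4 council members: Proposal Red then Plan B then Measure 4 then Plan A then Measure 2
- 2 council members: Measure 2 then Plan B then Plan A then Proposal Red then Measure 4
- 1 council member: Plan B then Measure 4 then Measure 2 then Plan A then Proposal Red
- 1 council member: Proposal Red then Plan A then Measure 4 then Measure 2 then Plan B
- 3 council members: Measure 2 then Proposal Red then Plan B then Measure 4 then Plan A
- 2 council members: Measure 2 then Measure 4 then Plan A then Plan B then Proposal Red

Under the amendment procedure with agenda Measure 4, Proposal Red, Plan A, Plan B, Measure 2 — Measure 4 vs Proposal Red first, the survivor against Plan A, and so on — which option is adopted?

Round 1: Measure 4 vs Proposal Red — 3–10, Proposal Red advances.
Round 2: Proposal Red vs Plan A — 8–5, Proposal Red advances.
Round 3: Proposal Red vs Plan B — 8–5, Proposal Red advances.
Round 4: Proposal Red vs Measure 2 — 5–8, Measure 2 advances.
The agenda winner is Measure 2.

Measure 2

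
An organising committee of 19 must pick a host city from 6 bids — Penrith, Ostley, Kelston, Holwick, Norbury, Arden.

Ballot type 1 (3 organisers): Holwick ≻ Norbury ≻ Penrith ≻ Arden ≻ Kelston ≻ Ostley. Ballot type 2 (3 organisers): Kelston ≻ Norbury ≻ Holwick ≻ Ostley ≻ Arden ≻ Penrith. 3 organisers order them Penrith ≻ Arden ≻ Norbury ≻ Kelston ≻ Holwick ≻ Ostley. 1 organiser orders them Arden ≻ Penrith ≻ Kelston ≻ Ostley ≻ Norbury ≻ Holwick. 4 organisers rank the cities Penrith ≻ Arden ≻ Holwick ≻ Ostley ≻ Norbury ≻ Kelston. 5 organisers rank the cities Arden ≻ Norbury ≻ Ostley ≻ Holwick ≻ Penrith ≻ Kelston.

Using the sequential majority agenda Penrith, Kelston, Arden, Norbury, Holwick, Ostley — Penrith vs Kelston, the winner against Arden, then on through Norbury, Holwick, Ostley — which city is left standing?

Norbury

Round 1: Penrith vs Kelston — 16–3, Penrith advances.
Round 2: Penrith vs Arden — 10–9, Penrith advances.
Round 3: Penrith vs Norbury — 8–11, Norbury advances.
Round 4: Norbury vs Holwick — 12–7, Norbury advances.
Round 5: Norbury vs Ostley — 14–5, Norbury advances.
Norbury survives the agenda.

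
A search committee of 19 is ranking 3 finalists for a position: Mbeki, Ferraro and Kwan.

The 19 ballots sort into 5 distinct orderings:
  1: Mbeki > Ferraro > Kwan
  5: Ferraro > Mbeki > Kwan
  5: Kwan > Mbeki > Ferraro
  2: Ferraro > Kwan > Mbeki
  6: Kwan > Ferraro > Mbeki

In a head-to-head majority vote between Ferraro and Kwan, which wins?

Kwan

Ballots ranking Ferraro above Kwan: 1 + 5 + 2 = 8.
Ballots ranking Kwan above Ferraro: 19 − 8 = 11.
Kwan wins the head-to-head 11–8.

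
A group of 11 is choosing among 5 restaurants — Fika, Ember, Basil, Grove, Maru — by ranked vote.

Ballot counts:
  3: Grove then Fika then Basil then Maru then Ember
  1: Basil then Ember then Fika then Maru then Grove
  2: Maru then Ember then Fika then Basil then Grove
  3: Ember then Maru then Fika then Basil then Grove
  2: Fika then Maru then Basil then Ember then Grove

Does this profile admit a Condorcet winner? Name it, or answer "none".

Check each pair by majority over 11 ballots:
Fika vs Ember: Fika is ranked higher on 3+2 = 5 ballots, Ember on 6. Ember wins 6–5.
Fika vs Basil: 3+2+3+2 = 10 for Fika, 1 for Basil — Fika by 10–1.
Fika vs Grove: Fika is ranked higher on 1+2+3+2 = 8 ballots, Grove on 3. Fika wins 8–3.
Fika vs Maru: Fika is ranked higher on 3+1+2 = 6 ballots, Maru on 5. Fika wins 6–5.
Ember vs Basil: 2+3 = 5 for Ember, 6 for Basil — Basil by 6–5.
Ember vs Grove: 8 to 3, Ember.
Ember vs Maru: Ember preferred on 1+3 = 4 ballots; Maru wins 7–4.
Basil vs Grove: Basil preferred on 1+2+3+2 = 8 ballots; Basil wins 8–3.
Basil vs Maru: Basil is ranked higher on 3+1 = 4 ballots, Maru on 7. Maru wins 7–4.
Grove vs Maru: 3 to 8, Maru.
Each restaurant drops at least one matchup (Fika loses to Ember; Ember loses to Basil; Basil loses to Fika; Grove loses to Fika; Maru loses to Fika); the cycle Fika beats Basil beats Ember beats Fika rules out a Condorcet winner.

none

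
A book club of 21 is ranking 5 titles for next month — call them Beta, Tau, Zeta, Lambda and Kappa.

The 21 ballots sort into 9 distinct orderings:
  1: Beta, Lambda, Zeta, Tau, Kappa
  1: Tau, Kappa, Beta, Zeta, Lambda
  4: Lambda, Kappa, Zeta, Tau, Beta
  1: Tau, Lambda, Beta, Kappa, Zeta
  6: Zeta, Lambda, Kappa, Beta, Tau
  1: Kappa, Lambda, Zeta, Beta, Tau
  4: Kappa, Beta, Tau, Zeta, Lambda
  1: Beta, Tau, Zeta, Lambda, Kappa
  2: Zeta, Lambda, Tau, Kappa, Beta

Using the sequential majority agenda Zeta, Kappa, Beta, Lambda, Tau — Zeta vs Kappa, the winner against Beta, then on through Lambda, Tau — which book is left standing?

Lambda

Round 1: Zeta vs Kappa — 10–11, Kappa advances.
Round 2: Kappa vs Beta — 18–3, Kappa advances.
Round 3: Kappa vs Lambda — 6–15, Lambda advances.
Round 4: Lambda vs Tau — 14–7, Lambda advances.
Lambda survives the agenda.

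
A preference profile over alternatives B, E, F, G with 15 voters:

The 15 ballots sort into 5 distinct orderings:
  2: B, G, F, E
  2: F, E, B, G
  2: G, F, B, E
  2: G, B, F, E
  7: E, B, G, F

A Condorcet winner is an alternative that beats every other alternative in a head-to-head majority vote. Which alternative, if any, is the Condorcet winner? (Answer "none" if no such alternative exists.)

Head-to-head results (15 voters):
B–E: E 9–6.
B–F: B 11–4.
B vs G: B, 11–4.
E vs F: F wins 8–7.
E–G: E 9–6.
F–G: G 13–2.
Every alternative loses at least once (B loses to E; E loses to F; F loses to B; G loses to B). The majority relation contains the cycle B → F → E → B, so there is no Condorcet winner.

none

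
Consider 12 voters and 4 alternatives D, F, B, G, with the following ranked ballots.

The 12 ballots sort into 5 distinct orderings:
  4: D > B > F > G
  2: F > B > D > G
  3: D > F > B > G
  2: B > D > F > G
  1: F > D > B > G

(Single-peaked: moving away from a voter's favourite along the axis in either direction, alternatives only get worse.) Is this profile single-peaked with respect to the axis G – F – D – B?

Axis positions: G=1, F=2, D=3, B=4.
Ballot type 1 (peak D at position 3): ranking walks positions 3-4-2-1, expanding outward from the peak — single-peaked.
Ballot type 2: ranking walks positions 2-4-3-1; B is ranked above D even though D lies between B and the peak F on the axis — preferences dip and rise again. Not single-peaked.
Ballot type 3 (peak D at position 3): ranking walks positions 3-2-4-1, expanding outward from the peak — single-peaked.
Ballot type 4 (peak B at position 4): ranking walks positions 4-3-2-1, expanding outward from the peak — single-peaked.
Ballot type 5 (peak F at position 2): ranking walks positions 2-3-4-1, expanding outward from the peak — single-peaked.
Ballot type 2 violates single-peakedness, so the profile is not single-peaked on this axis.

no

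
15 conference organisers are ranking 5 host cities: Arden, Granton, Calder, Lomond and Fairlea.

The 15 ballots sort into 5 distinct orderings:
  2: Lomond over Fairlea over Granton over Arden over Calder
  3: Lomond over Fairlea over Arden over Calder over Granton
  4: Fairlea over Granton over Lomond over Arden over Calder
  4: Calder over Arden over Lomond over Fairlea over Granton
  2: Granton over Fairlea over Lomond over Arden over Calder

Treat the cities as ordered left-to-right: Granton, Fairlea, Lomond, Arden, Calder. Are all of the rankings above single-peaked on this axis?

Axis positions: Granton=1, Fairlea=2, Lomond=3, Arden=4, Calder=5.
Bloc 1 (peak Lomond at position 3): ranking walks positions 3-2-1-4-5, expanding outward from the peak — single-peaked.
Bloc 2 (peak Lomond at position 3): ranking walks positions 3-2-4-5-1, expanding outward from the peak — single-peaked.
Bloc 3 (peak Fairlea at position 2): ranking walks positions 2-1-3-4-5, expanding outward from the peak — single-peaked.
Bloc 4 (peak Calder at position 5): ranking walks positions 5-4-3-2-1, expanding outward from the peak — single-peaked.
Bloc 5 (peak Granton at position 1): ranking walks positions 1-2-3-4-5, expanding outward from the peak — single-peaked.
Every ranking is single-peaked on this axis.

yes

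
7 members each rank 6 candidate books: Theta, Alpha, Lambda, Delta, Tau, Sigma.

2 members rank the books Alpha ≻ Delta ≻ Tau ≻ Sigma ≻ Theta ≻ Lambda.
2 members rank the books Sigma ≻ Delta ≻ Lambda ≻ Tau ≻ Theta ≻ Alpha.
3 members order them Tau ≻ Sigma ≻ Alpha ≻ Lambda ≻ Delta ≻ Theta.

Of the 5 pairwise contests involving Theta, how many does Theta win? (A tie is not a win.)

0

Theta against each rival (7 members):
Theta vs Alpha: 2 for Theta, 5 for Alpha — Alpha by 5–2.
Theta–Lambda: Lambda 5–2.
Theta vs Delta: Delta, 7–0.
Theta vs Tau: Theta is ranked higher on 0 ballots, Tau on 7. Tau wins 7–0.
Theta vs Sigma: Sigma, 7–0.
Theta beats no one; loses to Alpha, Lambda, Delta, Tau, Sigma — 0 pairwise wins.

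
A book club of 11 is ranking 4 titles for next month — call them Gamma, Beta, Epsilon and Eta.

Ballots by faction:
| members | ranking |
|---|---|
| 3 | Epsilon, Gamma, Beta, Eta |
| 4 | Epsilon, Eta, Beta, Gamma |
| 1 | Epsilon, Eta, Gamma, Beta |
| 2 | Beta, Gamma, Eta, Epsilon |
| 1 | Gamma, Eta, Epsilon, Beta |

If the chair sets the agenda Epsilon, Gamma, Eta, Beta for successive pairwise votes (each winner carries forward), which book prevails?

Epsilon

Round 1: Epsilon vs Gamma — 8–3, Epsilon advances.
Round 2: Epsilon vs Eta — 8–3, Epsilon advances.
Round 3: Epsilon vs Beta — 9–2, Epsilon advances.
The agenda winner is Epsilon.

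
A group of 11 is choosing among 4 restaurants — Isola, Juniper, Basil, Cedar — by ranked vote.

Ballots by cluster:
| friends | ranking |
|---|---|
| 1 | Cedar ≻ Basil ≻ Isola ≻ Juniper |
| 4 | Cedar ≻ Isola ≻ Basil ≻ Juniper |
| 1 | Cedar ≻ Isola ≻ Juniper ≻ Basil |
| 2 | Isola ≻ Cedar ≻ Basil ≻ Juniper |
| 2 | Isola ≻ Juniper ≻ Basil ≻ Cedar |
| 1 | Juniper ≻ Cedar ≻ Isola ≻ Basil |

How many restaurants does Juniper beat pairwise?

Juniper against each rival (11 friends):
Juniper vs Isola: Juniper preferred on 1 ballot; Isola wins 10–1.
Juniper vs Basil: Basil, 7–4.
Juniper vs Cedar: Cedar wins 8–3.
Juniper beats no one; loses to Isola, Basil, Cedar — 0 pairwise wins.

0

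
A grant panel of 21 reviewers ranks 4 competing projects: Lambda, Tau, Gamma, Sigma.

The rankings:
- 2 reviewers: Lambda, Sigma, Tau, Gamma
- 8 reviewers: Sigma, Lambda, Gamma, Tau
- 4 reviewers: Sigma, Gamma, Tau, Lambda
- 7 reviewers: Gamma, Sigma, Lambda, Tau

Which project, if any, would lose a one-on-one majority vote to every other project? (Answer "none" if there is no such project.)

Pairwise majorities:
Lambda vs Tau: Lambda preferred on 2+8+7 = 17 ballots; Lambda wins 17–4.
Lambda vs Gamma: Gamma, 11–10.
Lambda vs Sigma: Lambda is ranked higher on 2 ballots, Sigma on 19. Sigma wins 19–2.
Tau vs Gamma: Gamma, 19–2.
Tau vs Sigma: Tau preferred on 0 ballots; Sigma wins 21–0.
Gamma vs Sigma: Sigma, 14–7.
Tau is beaten in every head-to-head and is the Condorcet loser.

Tau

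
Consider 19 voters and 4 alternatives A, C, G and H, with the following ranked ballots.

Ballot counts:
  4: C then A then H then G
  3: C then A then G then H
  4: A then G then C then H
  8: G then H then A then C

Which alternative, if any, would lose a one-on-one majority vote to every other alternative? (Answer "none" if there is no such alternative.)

H

Head-to-head results (19 voters):
A vs C: A wins 12–7.
A vs G: A, 11–8.
A–H: A 11–8.
C vs G: C is ranked higher on 4+3 = 7 ballots, G on 12. G wins 12–7.
C–H: C 11–8.
G vs H: 15 to 4, G.
H loses to every other alternative — it is the Condorcet loser.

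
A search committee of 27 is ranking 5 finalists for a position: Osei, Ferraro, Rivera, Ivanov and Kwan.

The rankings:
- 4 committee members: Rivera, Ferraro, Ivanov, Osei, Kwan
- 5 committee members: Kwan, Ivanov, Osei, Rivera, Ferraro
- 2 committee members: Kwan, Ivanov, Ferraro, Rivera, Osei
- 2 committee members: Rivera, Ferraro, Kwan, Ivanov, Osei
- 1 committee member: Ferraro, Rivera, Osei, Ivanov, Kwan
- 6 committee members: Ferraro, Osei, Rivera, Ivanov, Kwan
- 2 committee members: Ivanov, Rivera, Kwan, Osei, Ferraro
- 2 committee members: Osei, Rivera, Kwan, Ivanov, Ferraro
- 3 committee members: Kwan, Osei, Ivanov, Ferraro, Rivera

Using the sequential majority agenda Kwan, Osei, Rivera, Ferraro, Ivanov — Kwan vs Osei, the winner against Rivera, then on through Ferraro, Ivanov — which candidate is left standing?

Round 1: Kwan vs Osei — 14–13, Kwan advances.
Round 2: Kwan vs Rivera — 10–17, Rivera advances.
Round 3: Rivera vs Ferraro — 15–12, Rivera advances.
Round 4: Rivera vs Ivanov — 15–12, Rivera advances.
The agenda winner is Rivera.

Rivera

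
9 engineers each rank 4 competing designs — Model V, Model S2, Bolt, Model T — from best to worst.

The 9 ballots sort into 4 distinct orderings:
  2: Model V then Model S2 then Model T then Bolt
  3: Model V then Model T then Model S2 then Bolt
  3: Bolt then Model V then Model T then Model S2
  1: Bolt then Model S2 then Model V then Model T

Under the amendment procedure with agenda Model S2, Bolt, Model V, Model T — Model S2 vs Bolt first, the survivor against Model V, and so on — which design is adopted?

Round 1: Model S2 vs Bolt — 5–4, Model S2 advances.
Round 2: Model S2 vs Model V — 1–8, Model V advances.
Round 3: Model V vs Model T — 9–0, Model V advances.
The agenda winner is Model V.

Model V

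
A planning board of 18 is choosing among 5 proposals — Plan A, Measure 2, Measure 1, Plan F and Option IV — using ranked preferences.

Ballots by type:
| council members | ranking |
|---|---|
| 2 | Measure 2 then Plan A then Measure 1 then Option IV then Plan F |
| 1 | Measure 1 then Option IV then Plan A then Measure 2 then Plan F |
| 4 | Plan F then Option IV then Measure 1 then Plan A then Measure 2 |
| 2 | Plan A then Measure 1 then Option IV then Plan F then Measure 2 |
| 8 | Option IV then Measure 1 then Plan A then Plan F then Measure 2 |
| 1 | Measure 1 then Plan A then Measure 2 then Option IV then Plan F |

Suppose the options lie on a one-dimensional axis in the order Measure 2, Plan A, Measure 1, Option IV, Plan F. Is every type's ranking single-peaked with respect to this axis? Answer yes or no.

yes

Axis positions: Measure 2=1, Plan A=2, Measure 1=3, Option IV=4, Plan F=5.
Type 1 (peak Measure 2 at position 1): ranking walks positions 1-2-3-4-5, expanding outward from the peak — single-peaked.
Type 2 (peak Measure 1 at position 3): ranking walks positions 3-4-2-1-5, expanding outward from the peak — single-peaked.
Type 3 (peak Plan F at position 5): ranking walks positions 5-4-3-2-1, expanding outward from the peak — single-peaked.
Type 4 (peak Plan A at position 2): ranking walks positions 2-3-4-5-1, expanding outward from the peak — single-peaked.
Type 5 (peak Option IV at position 4): ranking walks positions 4-3-2-5-1, expanding outward from the peak — single-peaked.
Type 6 (peak Measure 1 at position 3): ranking walks positions 3-2-1-4-5, expanding outward from the peak — single-peaked.
Every ranking is single-peaked on this axis.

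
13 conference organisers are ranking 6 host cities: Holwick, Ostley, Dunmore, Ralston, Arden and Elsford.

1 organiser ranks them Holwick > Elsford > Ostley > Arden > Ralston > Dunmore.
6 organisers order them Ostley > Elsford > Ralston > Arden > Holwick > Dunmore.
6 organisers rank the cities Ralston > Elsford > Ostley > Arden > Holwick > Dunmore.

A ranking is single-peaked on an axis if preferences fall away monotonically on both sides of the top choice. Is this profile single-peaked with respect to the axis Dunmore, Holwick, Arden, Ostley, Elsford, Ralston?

Axis positions: Dunmore=1, Holwick=2, Arden=3, Ostley=4, Elsford=5, Ralston=6.
Ballot type 1: ranking walks positions 2-5-4-3-6-1; Elsford is ranked above Arden even though Arden lies between Elsford and the peak Holwick on the axis — preferences dip and rise again. Not single-peaked.
Ballot type 2 (peak Ostley at position 4): ranking walks positions 4-5-6-3-2-1, expanding outward from the peak — single-peaked.
Ballot type 3 (peak Ralston at position 6): ranking walks positions 6-5-4-3-2-1, expanding outward from the peak — single-peaked.
Ballot type 1 violates single-peakedness, so the profile is not single-peaked on this axis.

no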